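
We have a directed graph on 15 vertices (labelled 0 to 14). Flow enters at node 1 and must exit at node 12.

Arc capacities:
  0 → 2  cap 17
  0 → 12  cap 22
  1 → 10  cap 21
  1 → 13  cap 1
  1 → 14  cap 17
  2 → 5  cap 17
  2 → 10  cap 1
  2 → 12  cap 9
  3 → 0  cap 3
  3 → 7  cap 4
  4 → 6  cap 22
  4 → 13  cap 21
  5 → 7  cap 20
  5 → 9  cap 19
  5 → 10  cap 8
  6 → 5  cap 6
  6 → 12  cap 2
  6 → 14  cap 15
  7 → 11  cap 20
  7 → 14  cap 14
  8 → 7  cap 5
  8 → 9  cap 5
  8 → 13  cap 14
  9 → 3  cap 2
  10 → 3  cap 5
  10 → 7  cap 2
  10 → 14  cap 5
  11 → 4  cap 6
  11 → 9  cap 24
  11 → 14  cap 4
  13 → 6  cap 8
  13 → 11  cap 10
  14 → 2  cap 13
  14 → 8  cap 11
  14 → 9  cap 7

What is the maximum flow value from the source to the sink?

Maximum flow value: 14

augment #1: 1→13→6→12 bottleneck 1, total now 1
augment #2: 1→14→2→12 bottleneck 9, total now 10
augment #3: 1→10→3→0→12 bottleneck 3, total now 13
augment #4: 1→14→8→13→6→12 bottleneck 1, total now 14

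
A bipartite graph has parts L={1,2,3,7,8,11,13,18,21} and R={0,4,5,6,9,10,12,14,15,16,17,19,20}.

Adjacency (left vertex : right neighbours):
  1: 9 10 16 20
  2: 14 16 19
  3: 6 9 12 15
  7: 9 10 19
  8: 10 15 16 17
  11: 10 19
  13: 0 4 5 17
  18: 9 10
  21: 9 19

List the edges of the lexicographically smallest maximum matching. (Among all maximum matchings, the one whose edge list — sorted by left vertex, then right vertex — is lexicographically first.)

Lex-smallest maximum matching: {(1,16), (2,14), (3,6), (7,9), (8,15), (11,10), (13,0), (21,19)}

|M| = 8 (so the lex-smallest maximum matching has 8 edges)
process left vertices in ascending order; for each, take the smallest-labelled available neighbour that still permits 8 edges overall, or leave it unmatched if none does
lex-smallest matching: {1-16, 2-14, 3-6, 7-9, 8-15, 11-10, 13-0, 21-19}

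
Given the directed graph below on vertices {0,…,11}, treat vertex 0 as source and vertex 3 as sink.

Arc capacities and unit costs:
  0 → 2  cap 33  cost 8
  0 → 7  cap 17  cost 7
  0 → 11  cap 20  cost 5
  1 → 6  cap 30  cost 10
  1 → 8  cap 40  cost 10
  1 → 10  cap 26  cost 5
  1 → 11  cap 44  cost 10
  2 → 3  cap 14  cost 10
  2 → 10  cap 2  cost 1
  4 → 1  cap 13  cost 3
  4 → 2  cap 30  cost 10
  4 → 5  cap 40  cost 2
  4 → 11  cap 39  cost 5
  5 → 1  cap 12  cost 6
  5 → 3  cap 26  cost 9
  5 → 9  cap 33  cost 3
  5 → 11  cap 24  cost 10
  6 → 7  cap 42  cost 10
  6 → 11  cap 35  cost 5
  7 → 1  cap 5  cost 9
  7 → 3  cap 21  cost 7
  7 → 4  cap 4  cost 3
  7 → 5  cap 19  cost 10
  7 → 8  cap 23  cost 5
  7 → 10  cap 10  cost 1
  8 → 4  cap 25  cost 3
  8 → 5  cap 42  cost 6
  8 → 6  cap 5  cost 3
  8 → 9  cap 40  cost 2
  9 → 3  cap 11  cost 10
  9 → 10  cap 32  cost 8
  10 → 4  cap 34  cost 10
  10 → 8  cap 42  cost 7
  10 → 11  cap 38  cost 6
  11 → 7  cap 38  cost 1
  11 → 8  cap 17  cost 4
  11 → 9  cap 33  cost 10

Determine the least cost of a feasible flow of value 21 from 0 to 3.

shortest-cost path #1: 0→11→7→3 push 20 @ unit cost 13 (adds 260)
shortest-cost path #2: 0→7→3 push 1 @ unit cost 14 (adds 14)
total cost = 274

Minimum cost for 21 units: 274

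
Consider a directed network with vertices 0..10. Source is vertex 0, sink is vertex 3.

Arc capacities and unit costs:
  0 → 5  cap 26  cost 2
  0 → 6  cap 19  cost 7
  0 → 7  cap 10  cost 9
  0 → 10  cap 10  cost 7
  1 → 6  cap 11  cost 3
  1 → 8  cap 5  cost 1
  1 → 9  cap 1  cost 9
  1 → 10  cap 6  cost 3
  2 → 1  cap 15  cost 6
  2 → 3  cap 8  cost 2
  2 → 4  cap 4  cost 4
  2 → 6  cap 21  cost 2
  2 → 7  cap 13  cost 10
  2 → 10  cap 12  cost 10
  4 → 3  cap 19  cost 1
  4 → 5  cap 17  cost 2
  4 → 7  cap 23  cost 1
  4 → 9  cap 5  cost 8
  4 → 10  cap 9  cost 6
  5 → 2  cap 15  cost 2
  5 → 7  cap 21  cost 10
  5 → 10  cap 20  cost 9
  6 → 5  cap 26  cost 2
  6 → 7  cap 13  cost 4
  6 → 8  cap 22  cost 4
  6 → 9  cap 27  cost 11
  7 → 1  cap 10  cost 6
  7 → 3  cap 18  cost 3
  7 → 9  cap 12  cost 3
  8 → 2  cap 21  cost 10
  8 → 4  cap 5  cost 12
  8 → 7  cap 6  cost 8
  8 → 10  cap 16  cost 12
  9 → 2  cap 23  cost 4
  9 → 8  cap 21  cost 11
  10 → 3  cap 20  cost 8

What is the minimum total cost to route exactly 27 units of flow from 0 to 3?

Minimum cost for 27 units: 271

shortest-cost path #1: 0→5→2→3 push 8 @ unit cost 6 (adds 48)
shortest-cost path #2: 0→5→2→4→3 push 4 @ unit cost 9 (adds 36)
shortest-cost path #3: 0→7→3 push 10 @ unit cost 12 (adds 120)
shortest-cost path #4: 0→5→2→6→7→3 push 3 @ unit cost 13 (adds 39)
shortest-cost path #5: 0→6→7→3 push 2 @ unit cost 14 (adds 28)
total cost = 271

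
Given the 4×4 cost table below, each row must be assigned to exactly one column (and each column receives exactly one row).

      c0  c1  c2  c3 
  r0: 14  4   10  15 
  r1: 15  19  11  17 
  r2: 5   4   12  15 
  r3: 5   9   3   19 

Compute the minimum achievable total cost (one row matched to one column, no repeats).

Minimum assignment cost: 29

optimal assignment: row0→col1 (cost 4), row1→col3 (cost 17), row2→col0 (cost 5), row3→col2 (cost 3)
total = 4 + 17 + 5 + 3 = 29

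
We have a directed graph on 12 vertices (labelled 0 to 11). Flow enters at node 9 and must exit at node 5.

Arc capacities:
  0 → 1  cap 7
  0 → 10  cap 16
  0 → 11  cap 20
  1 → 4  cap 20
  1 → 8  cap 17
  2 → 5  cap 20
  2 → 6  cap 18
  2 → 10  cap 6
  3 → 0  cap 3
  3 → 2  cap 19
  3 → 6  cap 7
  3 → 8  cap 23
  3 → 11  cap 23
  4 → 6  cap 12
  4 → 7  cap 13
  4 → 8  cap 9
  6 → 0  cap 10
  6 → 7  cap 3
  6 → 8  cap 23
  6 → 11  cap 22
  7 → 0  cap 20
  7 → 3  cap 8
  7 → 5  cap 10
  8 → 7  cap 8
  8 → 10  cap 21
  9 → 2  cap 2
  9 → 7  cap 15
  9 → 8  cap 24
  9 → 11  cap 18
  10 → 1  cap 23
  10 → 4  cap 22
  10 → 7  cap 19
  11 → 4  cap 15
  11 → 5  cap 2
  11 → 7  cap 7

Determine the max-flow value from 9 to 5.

Maximum flow value: 22

augment #1: 9→2→5 bottleneck 2, total now 2
augment #2: 9→7→5 bottleneck 10, total now 12
augment #3: 9→11→5 bottleneck 2, total now 14
augment #4: 9→7→3→2→5 bottleneck 5, total now 19
augment #5: 9→8→7→3→2→5 bottleneck 3, total now 22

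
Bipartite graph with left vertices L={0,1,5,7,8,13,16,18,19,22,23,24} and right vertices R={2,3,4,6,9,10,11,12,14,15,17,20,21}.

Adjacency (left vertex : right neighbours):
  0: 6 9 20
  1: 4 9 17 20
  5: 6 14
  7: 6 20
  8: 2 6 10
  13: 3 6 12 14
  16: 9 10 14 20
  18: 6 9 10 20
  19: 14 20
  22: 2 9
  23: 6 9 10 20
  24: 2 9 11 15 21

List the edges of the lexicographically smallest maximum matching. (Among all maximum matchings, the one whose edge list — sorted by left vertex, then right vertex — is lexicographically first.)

|M| = 9 (so the lex-smallest maximum matching has 9 edges)
process left vertices in ascending order; for each, take the smallest-labelled available neighbour that still permits 9 edges overall, or leave it unmatched if none does
lex-smallest matching: {0-6, 1-4, 5-14, 7-20, 8-2, 13-3, 16-9, 18-10, 24-11}

Lex-smallest maximum matching: {(0,6), (1,4), (5,14), (7,20), (8,2), (13,3), (16,9), (18,10), (24,11)}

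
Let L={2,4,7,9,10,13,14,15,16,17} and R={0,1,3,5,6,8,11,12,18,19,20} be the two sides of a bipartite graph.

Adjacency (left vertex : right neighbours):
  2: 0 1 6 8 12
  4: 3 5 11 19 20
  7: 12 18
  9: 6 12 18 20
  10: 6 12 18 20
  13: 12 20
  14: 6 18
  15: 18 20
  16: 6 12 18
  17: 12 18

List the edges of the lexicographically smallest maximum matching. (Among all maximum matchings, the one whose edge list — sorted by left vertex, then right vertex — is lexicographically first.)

|M| = 6 (so the lex-smallest maximum matching has 6 edges)
process left vertices in ascending order; for each, take the smallest-labelled available neighbour that still permits 6 edges overall, or leave it unmatched if none does
lex-smallest matching: {2-0, 4-3, 7-12, 9-6, 10-18, 13-20}

Lex-smallest maximum matching: {(2,0), (4,3), (7,12), (9,6), (10,18), (13,20)}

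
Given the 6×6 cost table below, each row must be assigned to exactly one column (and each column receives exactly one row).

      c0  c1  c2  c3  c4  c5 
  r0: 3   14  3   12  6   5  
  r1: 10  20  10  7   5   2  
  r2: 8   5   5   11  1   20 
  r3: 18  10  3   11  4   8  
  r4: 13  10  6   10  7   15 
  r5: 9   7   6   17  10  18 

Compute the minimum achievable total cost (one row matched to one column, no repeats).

optimal assignment: row0→col0 (cost 3), row1→col5 (cost 2), row2→col4 (cost 1), row3→col2 (cost 3), row4→col3 (cost 10), row5→col1 (cost 7)
total = 3 + 2 + 1 + 3 + 10 + 7 = 26

Minimum assignment cost: 26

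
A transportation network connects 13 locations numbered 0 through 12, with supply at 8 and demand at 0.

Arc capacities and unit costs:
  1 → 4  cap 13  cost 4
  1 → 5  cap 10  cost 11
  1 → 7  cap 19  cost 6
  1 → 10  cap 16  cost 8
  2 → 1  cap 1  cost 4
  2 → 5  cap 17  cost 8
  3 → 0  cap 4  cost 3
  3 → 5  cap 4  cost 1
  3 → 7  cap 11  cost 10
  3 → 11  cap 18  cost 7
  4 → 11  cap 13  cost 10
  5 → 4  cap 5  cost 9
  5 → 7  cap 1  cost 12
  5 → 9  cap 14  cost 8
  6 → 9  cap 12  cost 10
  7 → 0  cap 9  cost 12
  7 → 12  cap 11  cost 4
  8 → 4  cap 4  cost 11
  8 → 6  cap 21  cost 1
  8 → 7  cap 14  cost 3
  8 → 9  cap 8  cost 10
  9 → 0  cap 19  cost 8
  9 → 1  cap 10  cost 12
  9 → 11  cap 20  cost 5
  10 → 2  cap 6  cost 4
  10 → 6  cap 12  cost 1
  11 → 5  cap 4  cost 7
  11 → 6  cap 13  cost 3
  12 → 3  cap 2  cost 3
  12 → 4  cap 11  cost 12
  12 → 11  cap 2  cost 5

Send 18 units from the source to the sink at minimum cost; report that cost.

Minimum cost for 18 units: 287

shortest-cost path #1: 8→7→12→3→0 push 2 @ unit cost 13 (adds 26)
shortest-cost path #2: 8→7→0 push 9 @ unit cost 15 (adds 135)
shortest-cost path #3: 8→9→0 push 7 @ unit cost 18 (adds 126)
total cost = 287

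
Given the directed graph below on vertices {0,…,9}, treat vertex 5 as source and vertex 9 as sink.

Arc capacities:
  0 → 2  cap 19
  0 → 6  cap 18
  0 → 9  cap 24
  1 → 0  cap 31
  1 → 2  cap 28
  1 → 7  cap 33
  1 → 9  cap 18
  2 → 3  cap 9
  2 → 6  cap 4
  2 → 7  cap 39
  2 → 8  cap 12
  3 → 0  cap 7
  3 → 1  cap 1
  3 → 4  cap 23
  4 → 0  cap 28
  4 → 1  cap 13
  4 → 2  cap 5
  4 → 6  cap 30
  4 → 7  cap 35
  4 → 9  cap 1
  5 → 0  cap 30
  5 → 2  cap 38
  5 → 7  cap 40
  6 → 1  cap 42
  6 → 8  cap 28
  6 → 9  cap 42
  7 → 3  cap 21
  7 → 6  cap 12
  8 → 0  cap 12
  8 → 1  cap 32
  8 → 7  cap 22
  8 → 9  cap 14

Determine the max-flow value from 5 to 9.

Maximum flow value: 88

augment #1: 5→0→9 bottleneck 24, total now 24
augment #2: 5→0→6→9 bottleneck 6, total now 30
augment #3: 5→2→6→9 bottleneck 4, total now 34
augment #4: 5→2→8→9 bottleneck 12, total now 46
augment #5: 5→7→6→9 bottleneck 12, total now 58
augment #6: 5→2→3→1→9 bottleneck 1, total now 59
augment #7: 5→2→3→4→9 bottleneck 1, total now 60
augment #8: 5→2→3→0→6→9 bottleneck 7, total now 67
augment #9: 5→7→3→4→1→9 bottleneck 13, total now 80
augment #10: 5→7→3→4→6→9 bottleneck 8, total now 88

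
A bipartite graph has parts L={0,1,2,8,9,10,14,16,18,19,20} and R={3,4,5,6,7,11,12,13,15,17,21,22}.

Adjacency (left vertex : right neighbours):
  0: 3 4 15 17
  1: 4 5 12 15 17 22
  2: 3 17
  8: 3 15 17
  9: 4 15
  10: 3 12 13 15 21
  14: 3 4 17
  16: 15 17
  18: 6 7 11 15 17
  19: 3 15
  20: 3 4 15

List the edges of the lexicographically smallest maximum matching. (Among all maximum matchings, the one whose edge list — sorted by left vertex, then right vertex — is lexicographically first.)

Lex-smallest maximum matching: {(0,3), (1,5), (2,17), (8,15), (9,4), (10,12), (18,6)}

|M| = 7 (so the lex-smallest maximum matching has 7 edges)
process left vertices in ascending order; for each, take the smallest-labelled available neighbour that still permits 7 edges overall, or leave it unmatched if none does
lex-smallest matching: {0-3, 1-5, 2-17, 8-15, 9-4, 10-12, 18-6}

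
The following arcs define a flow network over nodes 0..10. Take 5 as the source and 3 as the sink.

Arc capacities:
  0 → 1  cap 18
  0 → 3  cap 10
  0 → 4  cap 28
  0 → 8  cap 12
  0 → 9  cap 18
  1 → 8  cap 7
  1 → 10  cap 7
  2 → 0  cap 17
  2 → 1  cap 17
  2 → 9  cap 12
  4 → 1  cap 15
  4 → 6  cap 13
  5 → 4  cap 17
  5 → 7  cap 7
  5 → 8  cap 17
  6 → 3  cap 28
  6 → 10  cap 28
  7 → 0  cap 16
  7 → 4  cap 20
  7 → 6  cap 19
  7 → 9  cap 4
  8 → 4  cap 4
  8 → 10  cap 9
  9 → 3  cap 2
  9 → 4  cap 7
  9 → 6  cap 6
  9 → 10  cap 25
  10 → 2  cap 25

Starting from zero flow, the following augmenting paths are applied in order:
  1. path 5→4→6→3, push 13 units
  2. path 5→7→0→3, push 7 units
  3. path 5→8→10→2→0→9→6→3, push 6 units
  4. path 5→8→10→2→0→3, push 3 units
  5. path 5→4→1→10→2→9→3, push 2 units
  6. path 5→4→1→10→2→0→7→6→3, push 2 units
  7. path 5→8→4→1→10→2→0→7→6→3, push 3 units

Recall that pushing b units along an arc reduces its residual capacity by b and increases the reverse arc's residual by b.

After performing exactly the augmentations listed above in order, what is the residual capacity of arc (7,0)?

after path 1 (5→4→6→3, push 13): res(7,0)=16
after path 2 (5→7→0→3, push 7): res(7,0)=9
after path 3 (5→8→10→2→0→9→6→3, push 6): res(7,0)=9
after path 4 (5→8→10→2→0→3, push 3): res(7,0)=9
after path 5 (5→4→1→10→2→9→3, push 2): res(7,0)=9
after path 6 (5→4→1→10→2→0→7→6→3, push 2): res(7,0)=11
after path 7 (5→8→4→1→10→2→0→7→6→3, push 3): res(7,0)=14

Residual capacity of (7,0): 14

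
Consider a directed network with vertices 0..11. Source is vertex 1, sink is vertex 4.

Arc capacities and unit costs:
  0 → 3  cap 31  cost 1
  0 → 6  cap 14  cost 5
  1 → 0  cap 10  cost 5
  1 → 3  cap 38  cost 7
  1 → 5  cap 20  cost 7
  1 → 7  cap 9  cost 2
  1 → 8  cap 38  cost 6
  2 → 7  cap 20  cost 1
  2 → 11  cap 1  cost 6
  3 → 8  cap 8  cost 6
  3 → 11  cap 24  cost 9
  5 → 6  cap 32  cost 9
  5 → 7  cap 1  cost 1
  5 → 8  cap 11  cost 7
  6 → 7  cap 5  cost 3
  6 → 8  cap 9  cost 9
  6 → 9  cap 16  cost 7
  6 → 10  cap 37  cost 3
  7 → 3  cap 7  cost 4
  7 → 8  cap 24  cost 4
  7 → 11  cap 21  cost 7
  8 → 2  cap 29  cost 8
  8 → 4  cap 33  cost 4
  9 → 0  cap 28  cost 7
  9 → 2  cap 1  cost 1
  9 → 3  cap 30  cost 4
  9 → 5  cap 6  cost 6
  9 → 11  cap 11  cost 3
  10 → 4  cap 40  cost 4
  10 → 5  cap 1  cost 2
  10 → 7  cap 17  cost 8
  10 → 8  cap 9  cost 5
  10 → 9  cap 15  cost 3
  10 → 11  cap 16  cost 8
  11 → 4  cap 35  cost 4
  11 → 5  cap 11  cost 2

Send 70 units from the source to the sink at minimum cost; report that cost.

shortest-cost path #1: 1→8→4 push 33 @ unit cost 10 (adds 330)
shortest-cost path #2: 1→7→11→4 push 9 @ unit cost 13 (adds 117)
shortest-cost path #3: 1→0→6→10→4 push 10 @ unit cost 17 (adds 170)
shortest-cost path #4: 1→5→7→11→4 push 1 @ unit cost 19 (adds 19)
shortest-cost path #5: 1→3→11→4 push 17 @ unit cost 20 (adds 340)
total cost = 976

Minimum cost for 70 units: 976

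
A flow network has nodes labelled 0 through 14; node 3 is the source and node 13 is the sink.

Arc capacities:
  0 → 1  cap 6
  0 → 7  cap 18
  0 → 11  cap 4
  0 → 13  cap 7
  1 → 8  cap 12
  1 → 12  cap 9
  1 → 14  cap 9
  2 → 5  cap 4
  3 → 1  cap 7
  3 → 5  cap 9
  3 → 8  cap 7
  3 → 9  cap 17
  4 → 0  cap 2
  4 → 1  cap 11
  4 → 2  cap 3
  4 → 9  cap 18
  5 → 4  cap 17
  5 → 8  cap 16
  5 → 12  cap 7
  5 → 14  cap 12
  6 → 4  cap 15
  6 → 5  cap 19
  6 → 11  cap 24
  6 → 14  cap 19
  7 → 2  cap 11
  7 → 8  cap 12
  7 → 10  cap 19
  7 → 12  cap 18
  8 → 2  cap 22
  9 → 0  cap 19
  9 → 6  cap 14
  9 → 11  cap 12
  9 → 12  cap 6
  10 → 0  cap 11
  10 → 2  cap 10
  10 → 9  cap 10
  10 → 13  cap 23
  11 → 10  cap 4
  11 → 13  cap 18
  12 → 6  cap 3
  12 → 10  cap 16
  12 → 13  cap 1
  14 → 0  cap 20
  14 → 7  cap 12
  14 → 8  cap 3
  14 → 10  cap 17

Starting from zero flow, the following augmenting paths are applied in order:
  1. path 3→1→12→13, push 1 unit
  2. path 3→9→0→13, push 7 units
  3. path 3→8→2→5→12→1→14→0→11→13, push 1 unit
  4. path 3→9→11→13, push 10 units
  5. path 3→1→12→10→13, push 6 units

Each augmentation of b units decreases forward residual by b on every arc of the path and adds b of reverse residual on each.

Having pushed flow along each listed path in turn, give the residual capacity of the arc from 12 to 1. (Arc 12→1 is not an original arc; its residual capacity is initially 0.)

after path 1 (3→1→12→13, push 1): res(12,1)=1
after path 2 (3→9→0→13, push 7): res(12,1)=1
after path 3 (3→8→2→5→12→1→14→0→11→13, push 1): res(12,1)=0
after path 4 (3→9→11→13, push 10): res(12,1)=0
after path 5 (3→1→12→10→13, push 6): res(12,1)=6

Residual capacity of (12,1): 6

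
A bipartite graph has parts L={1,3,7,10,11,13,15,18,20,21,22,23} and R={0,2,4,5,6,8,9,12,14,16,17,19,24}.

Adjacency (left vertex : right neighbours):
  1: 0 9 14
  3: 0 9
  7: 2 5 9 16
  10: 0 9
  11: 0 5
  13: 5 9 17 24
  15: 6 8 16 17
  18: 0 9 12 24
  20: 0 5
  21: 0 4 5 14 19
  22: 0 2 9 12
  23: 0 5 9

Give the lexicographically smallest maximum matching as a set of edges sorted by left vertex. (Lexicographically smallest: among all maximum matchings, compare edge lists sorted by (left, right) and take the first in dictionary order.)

|M| = 10 (so the lex-smallest maximum matching has 10 edges)
process left vertices in ascending order; for each, take the smallest-labelled available neighbour that still permits 10 edges overall, or leave it unmatched if none does
lex-smallest matching: {1-14, 3-0, 7-2, 10-9, 11-5, 13-17, 15-6, 18-24, 21-4, 22-12}

Lex-smallest maximum matching: {(1,14), (3,0), (7,2), (10,9), (11,5), (13,17), (15,6), (18,24), (21,4), (22,12)}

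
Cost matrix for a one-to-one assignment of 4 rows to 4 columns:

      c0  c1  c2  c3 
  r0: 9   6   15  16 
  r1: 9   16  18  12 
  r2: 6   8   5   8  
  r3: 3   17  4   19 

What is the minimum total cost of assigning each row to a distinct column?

optimal assignment: row0→col1 (cost 6), row1→col3 (cost 12), row2→col2 (cost 5), row3→col0 (cost 3)
total = 6 + 12 + 5 + 3 = 26

Minimum assignment cost: 26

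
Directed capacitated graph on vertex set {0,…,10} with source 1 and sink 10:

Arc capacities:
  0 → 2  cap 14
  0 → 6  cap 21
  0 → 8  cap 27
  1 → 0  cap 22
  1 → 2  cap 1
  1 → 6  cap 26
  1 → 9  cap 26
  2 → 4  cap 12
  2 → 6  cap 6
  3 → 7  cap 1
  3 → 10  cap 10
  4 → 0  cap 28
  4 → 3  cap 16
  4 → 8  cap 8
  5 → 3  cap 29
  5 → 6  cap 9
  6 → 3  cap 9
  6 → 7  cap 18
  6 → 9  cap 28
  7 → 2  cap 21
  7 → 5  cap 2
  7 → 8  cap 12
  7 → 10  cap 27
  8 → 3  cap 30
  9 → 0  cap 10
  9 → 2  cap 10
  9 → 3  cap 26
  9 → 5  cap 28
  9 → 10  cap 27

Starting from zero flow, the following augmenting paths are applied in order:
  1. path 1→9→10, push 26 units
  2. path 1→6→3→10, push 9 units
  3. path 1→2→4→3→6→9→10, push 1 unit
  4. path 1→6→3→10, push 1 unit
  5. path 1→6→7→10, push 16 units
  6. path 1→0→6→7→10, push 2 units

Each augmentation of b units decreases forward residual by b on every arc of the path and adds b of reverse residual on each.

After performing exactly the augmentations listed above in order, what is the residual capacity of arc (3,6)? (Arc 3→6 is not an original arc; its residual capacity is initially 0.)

Residual capacity of (3,6): 9

after path 1 (1→9→10, push 26): res(3,6)=0
after path 2 (1→6→3→10, push 9): res(3,6)=9
after path 3 (1→2→4→3→6→9→10, push 1): res(3,6)=8
after path 4 (1→6→3→10, push 1): res(3,6)=9
after path 5 (1→6→7→10, push 16): res(3,6)=9
after path 6 (1→0→6→7→10, push 2): res(3,6)=9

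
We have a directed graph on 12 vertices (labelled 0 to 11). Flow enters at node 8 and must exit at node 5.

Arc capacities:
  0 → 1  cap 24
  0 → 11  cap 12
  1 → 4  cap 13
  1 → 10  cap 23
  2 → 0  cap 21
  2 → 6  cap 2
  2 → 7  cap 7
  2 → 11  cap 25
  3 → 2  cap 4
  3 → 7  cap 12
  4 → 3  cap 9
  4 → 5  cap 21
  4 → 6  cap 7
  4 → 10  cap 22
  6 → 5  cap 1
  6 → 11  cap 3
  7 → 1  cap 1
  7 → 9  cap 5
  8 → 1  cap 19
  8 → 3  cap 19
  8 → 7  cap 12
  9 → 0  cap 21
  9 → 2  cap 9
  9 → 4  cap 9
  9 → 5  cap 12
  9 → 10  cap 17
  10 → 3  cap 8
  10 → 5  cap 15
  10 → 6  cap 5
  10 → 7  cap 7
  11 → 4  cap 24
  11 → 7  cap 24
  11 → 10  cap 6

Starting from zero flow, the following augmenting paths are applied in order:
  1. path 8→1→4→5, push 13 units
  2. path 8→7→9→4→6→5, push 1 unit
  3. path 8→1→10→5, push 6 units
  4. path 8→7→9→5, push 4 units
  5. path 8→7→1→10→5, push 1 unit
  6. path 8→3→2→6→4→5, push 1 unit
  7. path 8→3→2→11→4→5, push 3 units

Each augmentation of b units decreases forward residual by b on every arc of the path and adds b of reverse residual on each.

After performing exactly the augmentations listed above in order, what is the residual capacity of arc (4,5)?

after path 1 (8→1→4→5, push 13): res(4,5)=8
after path 2 (8→7→9→4→6→5, push 1): res(4,5)=8
after path 3 (8→1→10→5, push 6): res(4,5)=8
after path 4 (8→7→9→5, push 4): res(4,5)=8
after path 5 (8→7→1→10→5, push 1): res(4,5)=8
after path 6 (8→3→2→6→4→5, push 1): res(4,5)=7
after path 7 (8→3→2→11→4→5, push 3): res(4,5)=4

Residual capacity of (4,5): 4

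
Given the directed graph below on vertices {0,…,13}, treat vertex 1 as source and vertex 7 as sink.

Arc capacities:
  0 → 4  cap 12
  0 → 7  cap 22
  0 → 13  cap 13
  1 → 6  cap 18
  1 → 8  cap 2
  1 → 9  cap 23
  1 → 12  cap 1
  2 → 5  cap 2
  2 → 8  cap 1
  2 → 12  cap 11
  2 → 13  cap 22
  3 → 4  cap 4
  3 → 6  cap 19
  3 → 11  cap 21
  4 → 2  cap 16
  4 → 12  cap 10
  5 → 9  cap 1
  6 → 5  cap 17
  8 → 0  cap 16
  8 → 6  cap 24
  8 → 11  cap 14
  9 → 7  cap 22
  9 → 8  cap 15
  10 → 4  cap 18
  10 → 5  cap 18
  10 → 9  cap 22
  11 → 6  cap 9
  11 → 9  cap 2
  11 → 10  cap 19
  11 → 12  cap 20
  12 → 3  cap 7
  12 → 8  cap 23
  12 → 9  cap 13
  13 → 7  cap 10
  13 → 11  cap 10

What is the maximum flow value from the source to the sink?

Maximum flow value: 27

augment #1: 1→9→7 bottleneck 22, total now 22
augment #2: 1→8→0→7 bottleneck 2, total now 24
augment #3: 1→9→8→0→7 bottleneck 1, total now 25
augment #4: 1→12→8→0→7 bottleneck 1, total now 26
augment #5: 1→6→5→9→8→0→7 bottleneck 1, total now 27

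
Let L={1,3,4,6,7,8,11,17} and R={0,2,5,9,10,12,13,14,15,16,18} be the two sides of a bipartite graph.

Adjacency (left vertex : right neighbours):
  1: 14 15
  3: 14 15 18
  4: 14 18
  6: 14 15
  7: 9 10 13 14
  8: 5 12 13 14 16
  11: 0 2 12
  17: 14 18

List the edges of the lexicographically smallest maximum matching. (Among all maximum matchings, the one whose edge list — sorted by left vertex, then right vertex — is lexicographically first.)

Lex-smallest maximum matching: {(1,14), (3,15), (4,18), (7,9), (8,5), (11,0)}

|M| = 6 (so the lex-smallest maximum matching has 6 edges)
process left vertices in ascending order; for each, take the smallest-labelled available neighbour that still permits 6 edges overall, or leave it unmatched if none does
lex-smallest matching: {1-14, 3-15, 4-18, 7-9, 8-5, 11-0}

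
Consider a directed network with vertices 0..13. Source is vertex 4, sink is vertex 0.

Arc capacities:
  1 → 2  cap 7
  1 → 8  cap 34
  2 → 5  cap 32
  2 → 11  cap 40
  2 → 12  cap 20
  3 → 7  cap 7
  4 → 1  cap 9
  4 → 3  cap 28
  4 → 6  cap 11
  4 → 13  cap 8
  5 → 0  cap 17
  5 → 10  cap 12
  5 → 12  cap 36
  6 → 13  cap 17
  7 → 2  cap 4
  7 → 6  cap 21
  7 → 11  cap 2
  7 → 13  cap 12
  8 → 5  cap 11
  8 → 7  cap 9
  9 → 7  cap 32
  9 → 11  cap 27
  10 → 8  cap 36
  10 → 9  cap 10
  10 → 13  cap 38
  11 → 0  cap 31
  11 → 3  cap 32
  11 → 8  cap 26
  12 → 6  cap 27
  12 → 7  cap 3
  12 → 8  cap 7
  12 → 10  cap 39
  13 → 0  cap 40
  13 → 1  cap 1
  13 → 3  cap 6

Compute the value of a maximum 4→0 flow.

Maximum flow value: 35

augment #1: 4→13→0 bottleneck 8, total now 8
augment #2: 4→6→13→0 bottleneck 11, total now 19
augment #3: 4→1→2→5→0 bottleneck 7, total now 26
augment #4: 4→1→8→5→0 bottleneck 2, total now 28
augment #5: 4→3→7→11→0 bottleneck 2, total now 30
augment #6: 4→3→7→13→0 bottleneck 5, total now 35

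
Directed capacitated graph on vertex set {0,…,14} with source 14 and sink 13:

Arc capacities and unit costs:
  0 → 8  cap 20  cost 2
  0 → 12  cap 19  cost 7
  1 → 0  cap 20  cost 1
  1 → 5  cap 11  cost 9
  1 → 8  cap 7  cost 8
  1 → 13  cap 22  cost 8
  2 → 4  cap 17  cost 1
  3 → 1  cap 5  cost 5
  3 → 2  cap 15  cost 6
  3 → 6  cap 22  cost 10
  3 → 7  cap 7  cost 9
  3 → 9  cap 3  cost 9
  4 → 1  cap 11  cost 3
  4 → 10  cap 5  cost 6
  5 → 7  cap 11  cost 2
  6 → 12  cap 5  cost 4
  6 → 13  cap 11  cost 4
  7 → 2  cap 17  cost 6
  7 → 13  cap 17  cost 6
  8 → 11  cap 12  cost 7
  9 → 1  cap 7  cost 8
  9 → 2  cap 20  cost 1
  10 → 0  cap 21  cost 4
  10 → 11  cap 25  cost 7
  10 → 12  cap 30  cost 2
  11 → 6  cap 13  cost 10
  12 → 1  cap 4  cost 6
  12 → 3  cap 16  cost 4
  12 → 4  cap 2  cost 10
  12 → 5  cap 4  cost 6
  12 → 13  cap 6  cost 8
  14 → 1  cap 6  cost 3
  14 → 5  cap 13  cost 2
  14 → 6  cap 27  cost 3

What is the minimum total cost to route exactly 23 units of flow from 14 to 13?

shortest-cost path #1: 14→6→13 push 11 @ unit cost 7 (adds 77)
shortest-cost path #2: 14→5→7→13 push 11 @ unit cost 10 (adds 110)
shortest-cost path #3: 14→1→13 push 1 @ unit cost 11 (adds 11)
total cost = 198

Minimum cost for 23 units: 198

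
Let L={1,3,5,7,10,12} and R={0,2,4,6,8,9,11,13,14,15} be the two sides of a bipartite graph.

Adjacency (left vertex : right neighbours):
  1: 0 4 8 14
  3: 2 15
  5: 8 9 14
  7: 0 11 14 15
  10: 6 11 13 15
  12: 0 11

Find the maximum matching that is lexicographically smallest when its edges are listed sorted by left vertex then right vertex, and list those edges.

|M| = 6 (so the lex-smallest maximum matching has 6 edges)
process left vertices in ascending order; for each, take the smallest-labelled available neighbour that still permits 6 edges overall, or leave it unmatched if none does
lex-smallest matching: {1-0, 3-2, 5-8, 7-14, 10-6, 12-11}

Lex-smallest maximum matching: {(1,0), (3,2), (5,8), (7,14), (10,6), (12,11)}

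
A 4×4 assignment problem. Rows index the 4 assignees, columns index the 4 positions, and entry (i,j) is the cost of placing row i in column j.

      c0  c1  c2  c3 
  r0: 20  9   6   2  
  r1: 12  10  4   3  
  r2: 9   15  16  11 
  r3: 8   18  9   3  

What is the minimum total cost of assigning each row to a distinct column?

optimal assignment: row0→col1 (cost 9), row1→col2 (cost 4), row2→col0 (cost 9), row3→col3 (cost 3)
total = 9 + 4 + 9 + 3 = 25

Minimum assignment cost: 25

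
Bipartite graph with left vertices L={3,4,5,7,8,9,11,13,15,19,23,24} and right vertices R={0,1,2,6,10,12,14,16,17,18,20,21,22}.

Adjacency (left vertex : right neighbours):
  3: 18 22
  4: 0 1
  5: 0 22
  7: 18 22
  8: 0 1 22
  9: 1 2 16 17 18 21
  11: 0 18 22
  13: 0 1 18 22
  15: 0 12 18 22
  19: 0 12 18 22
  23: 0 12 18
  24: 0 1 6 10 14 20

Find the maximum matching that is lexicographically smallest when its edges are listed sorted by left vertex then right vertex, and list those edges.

|M| = 7 (so the lex-smallest maximum matching has 7 edges)
process left vertices in ascending order; for each, take the smallest-labelled available neighbour that still permits 7 edges overall, or leave it unmatched if none does
lex-smallest matching: {3-18, 4-0, 5-22, 8-1, 9-2, 15-12, 24-6}

Lex-smallest maximum matching: {(3,18), (4,0), (5,22), (8,1), (9,2), (15,12), (24,6)}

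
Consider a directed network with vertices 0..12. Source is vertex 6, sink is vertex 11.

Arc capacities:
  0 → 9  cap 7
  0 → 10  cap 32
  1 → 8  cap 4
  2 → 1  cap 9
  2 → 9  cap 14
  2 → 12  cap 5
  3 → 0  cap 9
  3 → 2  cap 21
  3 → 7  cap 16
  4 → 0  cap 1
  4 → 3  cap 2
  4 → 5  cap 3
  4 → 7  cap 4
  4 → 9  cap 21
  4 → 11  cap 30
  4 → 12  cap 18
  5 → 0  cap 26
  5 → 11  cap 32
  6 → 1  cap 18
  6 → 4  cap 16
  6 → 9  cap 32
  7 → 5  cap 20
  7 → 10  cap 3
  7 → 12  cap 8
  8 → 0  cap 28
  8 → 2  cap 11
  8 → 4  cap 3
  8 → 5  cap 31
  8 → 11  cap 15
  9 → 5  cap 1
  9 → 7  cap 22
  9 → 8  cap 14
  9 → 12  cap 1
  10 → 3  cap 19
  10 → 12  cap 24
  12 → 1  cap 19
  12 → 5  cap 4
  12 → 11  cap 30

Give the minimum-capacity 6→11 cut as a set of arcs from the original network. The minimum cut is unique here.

Min-cut arcs: {(1,8), (6,4), (6,9)} (total capacity 52)

augment #1: 6→4→11 push 16
augment #2: 6→1→8→11 push 4
augment #3: 6→9→5→11 push 1
augment #4: 6→9→8→11 push 11
augment #5: 6→9→12→11 push 1
augment #6: 6→9→7→5→11 push 19
max flow = 52; residual-reachable set from 6 gives S-side
cut edges (S→T): {(1,8), (6,4), (6,9)} total cap 52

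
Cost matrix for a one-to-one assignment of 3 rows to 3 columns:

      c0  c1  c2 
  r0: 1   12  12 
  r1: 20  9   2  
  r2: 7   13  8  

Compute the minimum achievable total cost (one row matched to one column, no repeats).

Minimum assignment cost: 16

optimal assignment: row0→col0 (cost 1), row1→col2 (cost 2), row2→col1 (cost 13)
total = 1 + 2 + 13 = 16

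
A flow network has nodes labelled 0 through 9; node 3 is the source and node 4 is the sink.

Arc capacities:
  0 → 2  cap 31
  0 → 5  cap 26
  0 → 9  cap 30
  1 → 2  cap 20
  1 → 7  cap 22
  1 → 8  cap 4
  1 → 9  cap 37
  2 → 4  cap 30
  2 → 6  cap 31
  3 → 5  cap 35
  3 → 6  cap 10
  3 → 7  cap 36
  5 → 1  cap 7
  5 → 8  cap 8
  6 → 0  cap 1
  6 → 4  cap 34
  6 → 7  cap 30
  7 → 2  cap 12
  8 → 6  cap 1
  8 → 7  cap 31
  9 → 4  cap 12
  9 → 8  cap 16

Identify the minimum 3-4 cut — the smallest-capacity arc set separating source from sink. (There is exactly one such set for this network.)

Min-cut arcs: {(3,6), (5,1), (7,2), (8,6)} (total capacity 30)

augment #1: 3→6→4 push 10
augment #2: 3→7→2→4 push 12
augment #3: 3→5→1→2→4 push 7
augment #4: 3→5→8→6→4 push 1
max flow = 30; residual-reachable set from 3 gives S-side
cut edges (S→T): {(3,6), (5,1), (7,2), (8,6)} total cap 30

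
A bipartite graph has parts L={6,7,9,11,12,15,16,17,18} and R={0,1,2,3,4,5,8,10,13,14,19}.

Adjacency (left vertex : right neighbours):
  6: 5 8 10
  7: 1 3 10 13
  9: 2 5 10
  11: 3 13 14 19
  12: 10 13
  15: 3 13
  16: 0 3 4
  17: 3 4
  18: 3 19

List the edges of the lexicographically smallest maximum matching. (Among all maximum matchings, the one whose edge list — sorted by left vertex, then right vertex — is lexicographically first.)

|M| = 9 (so the lex-smallest maximum matching has 9 edges)
process left vertices in ascending order; for each, take the smallest-labelled available neighbour that still permits 9 edges overall, or leave it unmatched if none does
lex-smallest matching: {6-5, 7-1, 9-2, 11-3, 12-10, 15-13, 16-0, 17-4, 18-19}

Lex-smallest maximum matching: {(6,5), (7,1), (9,2), (11,3), (12,10), (15,13), (16,0), (17,4), (18,19)}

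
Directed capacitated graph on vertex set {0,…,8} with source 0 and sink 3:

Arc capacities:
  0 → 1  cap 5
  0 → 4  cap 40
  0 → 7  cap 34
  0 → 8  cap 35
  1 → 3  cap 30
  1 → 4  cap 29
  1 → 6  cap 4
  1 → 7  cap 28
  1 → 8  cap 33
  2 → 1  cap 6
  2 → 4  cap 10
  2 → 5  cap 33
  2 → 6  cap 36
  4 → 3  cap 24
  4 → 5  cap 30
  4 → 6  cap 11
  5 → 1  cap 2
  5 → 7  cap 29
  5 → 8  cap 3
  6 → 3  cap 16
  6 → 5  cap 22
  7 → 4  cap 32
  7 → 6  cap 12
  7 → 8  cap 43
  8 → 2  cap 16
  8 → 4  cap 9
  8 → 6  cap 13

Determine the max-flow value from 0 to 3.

augment #1: 0→1→3 bottleneck 5, total now 5
augment #2: 0→4→3 bottleneck 24, total now 29
augment #3: 0→4→6→3 bottleneck 11, total now 40
augment #4: 0→7→6→3 bottleneck 5, total now 45
augment #5: 0→4→5→1→3 bottleneck 2, total now 47
augment #6: 0→8→2→1→3 bottleneck 6, total now 53

Maximum flow value: 53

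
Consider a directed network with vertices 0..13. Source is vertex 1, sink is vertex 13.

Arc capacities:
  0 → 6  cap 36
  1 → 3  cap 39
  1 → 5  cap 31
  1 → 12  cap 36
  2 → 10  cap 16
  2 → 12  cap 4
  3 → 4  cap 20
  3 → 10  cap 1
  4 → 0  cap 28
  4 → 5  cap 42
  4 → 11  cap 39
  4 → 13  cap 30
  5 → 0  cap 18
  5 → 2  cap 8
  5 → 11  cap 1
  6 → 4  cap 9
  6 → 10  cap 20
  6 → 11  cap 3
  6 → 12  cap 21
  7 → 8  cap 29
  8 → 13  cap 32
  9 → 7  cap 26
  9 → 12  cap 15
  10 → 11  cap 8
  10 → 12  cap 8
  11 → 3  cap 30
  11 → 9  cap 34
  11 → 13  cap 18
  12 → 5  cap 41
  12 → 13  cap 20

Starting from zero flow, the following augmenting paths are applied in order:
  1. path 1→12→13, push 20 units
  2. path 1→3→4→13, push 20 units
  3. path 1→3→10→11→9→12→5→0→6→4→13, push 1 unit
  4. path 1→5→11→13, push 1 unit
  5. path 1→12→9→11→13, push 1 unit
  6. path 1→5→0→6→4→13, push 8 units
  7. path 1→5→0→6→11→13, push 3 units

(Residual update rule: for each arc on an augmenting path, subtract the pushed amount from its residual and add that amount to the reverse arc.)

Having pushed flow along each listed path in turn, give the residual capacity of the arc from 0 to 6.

Residual capacity of (0,6): 24

after path 1 (1→12→13, push 20): res(0,6)=36
after path 2 (1→3→4→13, push 20): res(0,6)=36
after path 3 (1→3→10→11→9→12→5→0→6→4→13, push 1): res(0,6)=35
after path 4 (1→5→11→13, push 1): res(0,6)=35
after path 5 (1→12→9→11→13, push 1): res(0,6)=35
after path 6 (1→5→0→6→4→13, push 8): res(0,6)=27
after path 7 (1→5→0→6→11→13, push 3): res(0,6)=24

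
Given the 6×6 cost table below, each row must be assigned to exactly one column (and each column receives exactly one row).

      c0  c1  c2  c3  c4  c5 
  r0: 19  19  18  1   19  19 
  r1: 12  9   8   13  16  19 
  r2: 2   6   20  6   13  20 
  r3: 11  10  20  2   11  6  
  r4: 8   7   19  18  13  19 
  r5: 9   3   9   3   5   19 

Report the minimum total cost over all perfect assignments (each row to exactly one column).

optimal assignment: row0→col3 (cost 1), row1→col2 (cost 8), row2→col0 (cost 2), row3→col5 (cost 6), row4→col1 (cost 7), row5→col4 (cost 5)
total = 1 + 8 + 2 + 6 + 7 + 5 = 29

Minimum assignment cost: 29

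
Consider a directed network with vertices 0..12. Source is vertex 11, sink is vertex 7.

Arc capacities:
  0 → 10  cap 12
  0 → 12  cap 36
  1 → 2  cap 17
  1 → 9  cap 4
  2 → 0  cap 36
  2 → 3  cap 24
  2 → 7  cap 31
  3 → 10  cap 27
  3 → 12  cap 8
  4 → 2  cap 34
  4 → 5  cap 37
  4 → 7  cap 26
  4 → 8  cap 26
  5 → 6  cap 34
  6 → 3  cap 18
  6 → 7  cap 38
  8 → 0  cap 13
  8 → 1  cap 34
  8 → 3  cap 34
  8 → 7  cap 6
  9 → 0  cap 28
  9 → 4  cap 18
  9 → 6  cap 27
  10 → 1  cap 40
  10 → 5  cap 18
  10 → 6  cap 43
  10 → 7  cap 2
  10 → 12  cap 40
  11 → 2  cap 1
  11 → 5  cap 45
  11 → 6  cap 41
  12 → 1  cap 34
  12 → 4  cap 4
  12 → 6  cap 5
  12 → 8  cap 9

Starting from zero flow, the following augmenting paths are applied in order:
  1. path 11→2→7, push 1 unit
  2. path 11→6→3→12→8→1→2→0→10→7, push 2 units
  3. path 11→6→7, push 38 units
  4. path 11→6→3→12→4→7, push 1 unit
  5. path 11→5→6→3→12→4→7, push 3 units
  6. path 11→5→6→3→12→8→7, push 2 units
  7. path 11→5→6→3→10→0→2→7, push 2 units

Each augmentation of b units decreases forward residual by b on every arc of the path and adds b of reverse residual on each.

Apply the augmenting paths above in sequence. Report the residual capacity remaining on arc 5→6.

Residual capacity of (5,6): 27

after path 1 (11→2→7, push 1): res(5,6)=34
after path 2 (11→6→3→12→8→1→2→0→10→7, push 2): res(5,6)=34
after path 3 (11→6→7, push 38): res(5,6)=34
after path 4 (11→6→3→12→4→7, push 1): res(5,6)=34
after path 5 (11→5→6→3→12→4→7, push 3): res(5,6)=31
after path 6 (11→5→6→3→12→8→7, push 2): res(5,6)=29
after path 7 (11→5→6→3→10→0→2→7, push 2): res(5,6)=27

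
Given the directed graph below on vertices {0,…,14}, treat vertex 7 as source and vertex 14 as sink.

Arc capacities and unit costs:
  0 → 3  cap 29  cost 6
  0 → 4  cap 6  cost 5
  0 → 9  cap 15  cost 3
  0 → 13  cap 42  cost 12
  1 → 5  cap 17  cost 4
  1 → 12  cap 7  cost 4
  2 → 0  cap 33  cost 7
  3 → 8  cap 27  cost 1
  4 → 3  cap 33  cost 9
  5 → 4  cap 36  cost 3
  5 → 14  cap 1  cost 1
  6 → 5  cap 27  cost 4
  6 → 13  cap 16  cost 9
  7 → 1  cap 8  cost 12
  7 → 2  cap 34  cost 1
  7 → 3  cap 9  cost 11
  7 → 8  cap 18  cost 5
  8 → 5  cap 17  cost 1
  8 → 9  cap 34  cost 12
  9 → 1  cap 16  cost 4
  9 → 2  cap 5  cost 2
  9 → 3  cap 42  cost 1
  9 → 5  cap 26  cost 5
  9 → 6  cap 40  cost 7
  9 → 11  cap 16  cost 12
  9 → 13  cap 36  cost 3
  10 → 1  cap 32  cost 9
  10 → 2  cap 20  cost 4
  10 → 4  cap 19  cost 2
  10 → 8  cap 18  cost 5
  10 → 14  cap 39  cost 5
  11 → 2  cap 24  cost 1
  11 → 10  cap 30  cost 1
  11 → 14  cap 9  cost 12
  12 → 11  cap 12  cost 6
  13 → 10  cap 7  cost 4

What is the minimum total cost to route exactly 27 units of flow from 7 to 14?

Minimum cost for 27 units: 736

shortest-cost path #1: 7→8→5→14 push 1 @ unit cost 7 (adds 7)
shortest-cost path #2: 7→2→0→9→13→10→14 push 7 @ unit cost 23 (adds 161)
shortest-cost path #3: 7→1→12→11→10→14 push 7 @ unit cost 28 (adds 196)
shortest-cost path #4: 7→2→0→9→11→10→14 push 8 @ unit cost 29 (adds 232)
shortest-cost path #5: 7→8→9→11→10→14 push 4 @ unit cost 35 (adds 140)
total cost = 736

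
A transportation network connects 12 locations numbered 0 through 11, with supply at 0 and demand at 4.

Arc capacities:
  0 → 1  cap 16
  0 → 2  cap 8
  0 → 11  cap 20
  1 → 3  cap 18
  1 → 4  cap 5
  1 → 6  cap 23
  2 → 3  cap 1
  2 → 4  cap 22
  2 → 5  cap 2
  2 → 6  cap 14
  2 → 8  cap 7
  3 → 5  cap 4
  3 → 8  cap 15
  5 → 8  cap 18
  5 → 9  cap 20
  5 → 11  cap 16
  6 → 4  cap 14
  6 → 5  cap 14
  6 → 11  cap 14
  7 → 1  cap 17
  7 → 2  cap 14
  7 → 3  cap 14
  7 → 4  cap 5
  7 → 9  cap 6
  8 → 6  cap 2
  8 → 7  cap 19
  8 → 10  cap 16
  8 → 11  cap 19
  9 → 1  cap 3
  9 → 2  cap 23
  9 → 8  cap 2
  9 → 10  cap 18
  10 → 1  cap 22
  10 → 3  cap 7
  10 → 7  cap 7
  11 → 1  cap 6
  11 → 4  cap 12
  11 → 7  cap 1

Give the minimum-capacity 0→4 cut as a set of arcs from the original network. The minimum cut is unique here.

augment #1: 0→1→4 push 5
augment #2: 0→2→4 push 8
augment #3: 0→11→4 push 12
augment #4: 0→1→6→4 push 11
augment #5: 0→11→7→4 push 1
augment #6: 0→11→1→6→4 push 3
augment #7: 0→11→1→3→8→7→4 push 3
max flow = 43; residual-reachable set from 0 gives S-side
cut edges (S→T): {(0,1), (0,2), (11,1), (11,4), (11,7)} total cap 43

Min-cut arcs: {(0,1), (0,2), (11,1), (11,4), (11,7)} (total capacity 43)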